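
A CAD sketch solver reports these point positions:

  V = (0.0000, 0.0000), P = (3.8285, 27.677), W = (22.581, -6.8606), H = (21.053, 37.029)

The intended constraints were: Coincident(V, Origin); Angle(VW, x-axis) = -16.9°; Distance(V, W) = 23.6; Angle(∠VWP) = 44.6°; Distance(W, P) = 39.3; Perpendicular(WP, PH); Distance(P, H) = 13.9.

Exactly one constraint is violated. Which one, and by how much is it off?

Distance(P, H) = 13.9 — off by 5.70.

V = (0.00, 0.00) ✓; VW at -16.90° ✓; |VW| = 23.60 ✓; ∠VWP = 44.60° ✓; |WP| = 39.30 ✓; ∠(WP, PH) = 90.00° ✓; |PH| = 19.60 ✗.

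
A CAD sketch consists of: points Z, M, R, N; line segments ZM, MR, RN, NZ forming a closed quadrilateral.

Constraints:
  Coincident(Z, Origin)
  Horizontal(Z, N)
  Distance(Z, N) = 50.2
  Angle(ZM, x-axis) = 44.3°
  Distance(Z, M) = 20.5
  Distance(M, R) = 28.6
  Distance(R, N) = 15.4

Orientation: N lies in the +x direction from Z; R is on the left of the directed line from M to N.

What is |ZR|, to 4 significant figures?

45.40

Checks: |MR| = 28.60 ✓; |RN| = 15.40 ✓.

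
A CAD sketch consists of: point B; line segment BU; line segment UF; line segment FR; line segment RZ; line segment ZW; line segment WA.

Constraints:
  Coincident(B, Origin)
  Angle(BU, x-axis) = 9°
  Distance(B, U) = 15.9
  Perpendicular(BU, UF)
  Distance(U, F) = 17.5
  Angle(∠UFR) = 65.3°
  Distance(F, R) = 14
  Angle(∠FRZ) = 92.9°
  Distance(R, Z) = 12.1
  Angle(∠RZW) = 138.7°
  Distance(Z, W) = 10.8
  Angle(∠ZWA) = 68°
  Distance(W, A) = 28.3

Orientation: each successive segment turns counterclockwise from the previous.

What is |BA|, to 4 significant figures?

30.85

B is at the origin; BU runs at 9.0° with length 15.9, so U = (15.70, 2.487). BU ⟂ UF, so UF runs at 99.00°; with |UF| = 17.5, F = (12.97, 19.77). ∠UFR = 65.3° gives FR at -146.3° from the x-axis; with |FR| = 14.0, R = (1.319, 12.00). ∠FRZ = 92.9° gives RZ at -59.20° from the x-axis; with |RZ| = 12.1, Z = (7.515, 1.611). ∠RZW = 138.7° gives ZW at -17.90° from the x-axis; with |ZW| = 10.8, W = (17.79, -1.709). ∠ZWA = 68.0° gives WA at 94.10° from the x-axis; with |WA| = 28.3, A = (15.77, 26.52). Then |BA| = |A − B| = 30.85.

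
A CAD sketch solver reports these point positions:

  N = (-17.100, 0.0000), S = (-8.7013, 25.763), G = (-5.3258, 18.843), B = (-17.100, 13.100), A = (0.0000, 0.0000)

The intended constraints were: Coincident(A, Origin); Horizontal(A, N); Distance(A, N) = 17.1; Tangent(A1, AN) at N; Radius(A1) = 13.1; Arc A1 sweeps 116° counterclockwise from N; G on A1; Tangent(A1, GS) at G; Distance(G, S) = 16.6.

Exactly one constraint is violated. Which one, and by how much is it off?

Distance(G, S) = 16.6 — off by 8.90.

A = (0.00, 0.00) ✓; A.y = 0.00, N.y = 0.00 ✓; |AN| = 17.10 ✓; ∠(BN, NA) = 90.00° ✓; |BN| = 13.10 ✓; bearing(B→G) − bearing(B→N) = 116.0° ✓; |BG| = 13.10 ✓; ∠(BG, GS) = 90.00° ✓; |GS| = 7.699 ✗.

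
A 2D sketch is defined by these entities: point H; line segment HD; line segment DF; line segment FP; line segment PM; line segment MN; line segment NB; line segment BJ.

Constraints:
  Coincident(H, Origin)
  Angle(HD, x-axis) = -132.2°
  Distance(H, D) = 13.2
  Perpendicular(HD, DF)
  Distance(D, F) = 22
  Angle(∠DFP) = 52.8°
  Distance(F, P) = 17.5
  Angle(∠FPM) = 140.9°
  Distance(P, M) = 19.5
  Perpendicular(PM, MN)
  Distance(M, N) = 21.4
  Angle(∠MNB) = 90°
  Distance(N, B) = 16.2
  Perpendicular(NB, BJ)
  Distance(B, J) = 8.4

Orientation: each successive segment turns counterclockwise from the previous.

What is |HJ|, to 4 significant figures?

12.24

∠MNB = 90.0° gives NB at -55.90° from the x-axis; with |NB| = 16.2, B = (-10.61, -16.39). NB is perpendicular to BJ, so BJ runs at 34.10°; with |BJ| = 8.4, J = (-3.659, -11.68). Then |HJ| = |J − H| = 12.24.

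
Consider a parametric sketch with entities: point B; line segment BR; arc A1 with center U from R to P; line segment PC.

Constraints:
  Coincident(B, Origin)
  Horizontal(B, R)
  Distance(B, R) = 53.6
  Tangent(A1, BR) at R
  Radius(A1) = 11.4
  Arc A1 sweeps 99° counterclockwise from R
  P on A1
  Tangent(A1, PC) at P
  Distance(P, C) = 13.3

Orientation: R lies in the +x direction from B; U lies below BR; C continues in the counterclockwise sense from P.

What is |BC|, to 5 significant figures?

51.633

B is at the origin; BR is horizontal with |BR| = 53.6 and R on the +x side, so R = (53.600, 0.0000). Tangency of A1 to BR means the radius UR is perpendicular to BR, so U = R + (0, -11.4) = (53.600, -11.400). On A1, R sits at bearing 90° from U; a 99° counterclockwise sweep puts P at bearing 189°, so P = U + 11.4·(cos 189°, sin 189°) = (42.340, -13.183). Since A1 is tangent to PC there, UP ⟂ PC, so PC runs along (−sin 189°, cos 189°); with |PC| = 13.3, C = (44.421, -26.320). Then |BC| = |C − B| = 51.633.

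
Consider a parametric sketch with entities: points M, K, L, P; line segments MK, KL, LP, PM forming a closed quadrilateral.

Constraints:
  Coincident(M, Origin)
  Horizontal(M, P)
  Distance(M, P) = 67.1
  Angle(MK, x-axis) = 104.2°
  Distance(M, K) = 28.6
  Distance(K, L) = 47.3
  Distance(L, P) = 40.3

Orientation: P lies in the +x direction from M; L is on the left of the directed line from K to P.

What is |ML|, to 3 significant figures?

50.2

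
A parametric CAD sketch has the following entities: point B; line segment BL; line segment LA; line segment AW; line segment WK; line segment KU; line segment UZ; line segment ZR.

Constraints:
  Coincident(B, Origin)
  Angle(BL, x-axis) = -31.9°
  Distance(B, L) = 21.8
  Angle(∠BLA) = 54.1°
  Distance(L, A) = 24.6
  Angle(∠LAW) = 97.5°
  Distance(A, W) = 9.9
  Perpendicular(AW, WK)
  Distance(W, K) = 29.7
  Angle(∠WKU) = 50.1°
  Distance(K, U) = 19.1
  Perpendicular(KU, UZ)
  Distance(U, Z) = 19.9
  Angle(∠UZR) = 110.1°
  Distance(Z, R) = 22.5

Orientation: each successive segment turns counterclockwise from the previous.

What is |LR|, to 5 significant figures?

35.525

B is at the origin; BL runs at -31.9° with length 21.8, so L = (18.508, -11.520). ∠BLA = 54.1° gives LA at 94.000° from the x-axis; with |LA| = 24.6, A = (16.792, 13.020). ∠LAW = 97.5° gives AW at 176.50° from the x-axis; with |AW| = 9.9, W = (6.9100, 13.625). AW is perpendicular to WK, so WK runs at -93.500°; with |WK| = 29.7, K = (5.0969, -16.020). ∠WKU = 50.1° gives KU at 36.400° from the x-axis; with |KU| = 19.1, U = (20.470, -4.6858). KU ⟂ UZ, so UZ runs at 126.40°; with |UZ| = 19.9, Z = (8.6613, 11.332). ∠UZR = 110.1° gives ZR at -163.70° from the x-axis; with |ZR| = 22.5, R = (-12.934, 5.0166). Then |LR| = |R − L| = 35.525.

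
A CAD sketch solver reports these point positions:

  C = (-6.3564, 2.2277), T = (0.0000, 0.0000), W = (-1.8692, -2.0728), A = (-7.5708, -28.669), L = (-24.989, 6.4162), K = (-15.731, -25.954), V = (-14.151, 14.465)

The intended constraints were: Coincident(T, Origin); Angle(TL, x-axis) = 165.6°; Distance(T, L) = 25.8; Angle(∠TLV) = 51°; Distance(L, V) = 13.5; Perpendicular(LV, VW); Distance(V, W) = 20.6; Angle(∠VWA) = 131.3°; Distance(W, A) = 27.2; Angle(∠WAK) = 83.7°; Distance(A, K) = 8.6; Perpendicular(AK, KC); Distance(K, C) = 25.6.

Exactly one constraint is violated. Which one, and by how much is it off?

Distance(K, C) = 25.6 — off by 4.10.

T = (0.00, 0.00) ✓; TL at 165.6° ✓; |TL| = 25.80 ✓; ∠TLV = 51.00° ✓; |LV| = 13.50 ✓; ∠(LV, VW) = 90.00° ✓; |VW| = 20.60 ✓; ∠VWA = 131.3° ✓; |WA| = 27.20 ✓; ∠WAK = 83.70° ✓; |AK| = 8.600 ✓; ∠(AK, KC) = 90.00° ✓; |KC| = 29.70 ✗.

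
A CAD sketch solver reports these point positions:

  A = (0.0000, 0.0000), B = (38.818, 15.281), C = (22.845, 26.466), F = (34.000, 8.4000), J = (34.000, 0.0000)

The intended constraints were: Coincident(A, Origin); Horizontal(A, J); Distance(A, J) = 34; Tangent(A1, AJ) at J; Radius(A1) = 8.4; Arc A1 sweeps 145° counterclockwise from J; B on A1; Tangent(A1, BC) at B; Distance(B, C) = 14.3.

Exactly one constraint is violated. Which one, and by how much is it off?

Distance(B, C) = 14.3 — off by 5.20.

A = (0.00, 0.00) ✓; A.y = 0.00, J.y = 0.00 ✓; |AJ| = 34.00 ✓; ∠(FJ, JA) = 90.00° ✓; |FJ| = 8.400 ✓; bearing(F→B) − bearing(F→J) = 145.0° ✓; |FB| = 8.400 ✓; ∠(FB, BC) = 90.00° ✓; |BC| = 19.50 ✗.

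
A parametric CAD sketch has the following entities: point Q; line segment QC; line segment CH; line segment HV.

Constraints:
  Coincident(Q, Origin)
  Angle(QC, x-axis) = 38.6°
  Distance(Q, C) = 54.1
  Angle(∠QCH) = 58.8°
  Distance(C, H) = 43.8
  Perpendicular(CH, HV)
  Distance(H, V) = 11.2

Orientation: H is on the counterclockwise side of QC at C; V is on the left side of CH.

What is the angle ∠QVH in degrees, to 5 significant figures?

155.78°

Q is at the origin; QC runs at 38.6° with length 54.1, so C = 54.1·(cos 38.6°, sin 38.6°) = (42.280, 33.752). ∠QCH = 58.8°, so CH runs at 38.6° + (180° − 58.8°) = 159.80° from the x-axis; with |CH| = 43.8, H = C + 43.8·(cos 159.80°, sin 159.80°) = (1.1743, 48.876). CH is perpendicular to HV; with |HV| = 11.2 on the left of CH, V = H + 11.2·(-0.34530, -0.93849) = (-2.6931, 38.365). Then cos ∠QVH = VQ·VH / (|VQ||VH|), giving 155.78°.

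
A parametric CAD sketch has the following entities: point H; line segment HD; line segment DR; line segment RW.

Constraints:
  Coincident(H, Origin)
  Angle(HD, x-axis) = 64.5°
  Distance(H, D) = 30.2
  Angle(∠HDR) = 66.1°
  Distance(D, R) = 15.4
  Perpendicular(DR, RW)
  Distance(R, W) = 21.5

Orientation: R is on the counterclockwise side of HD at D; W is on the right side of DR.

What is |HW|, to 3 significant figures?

49.2

H is at the origin; HD runs at 64.5° with length 30.2, so D = 30.2·(cos 64.5°, sin 64.5°) = (13.0, 27.3). ∠HDR = 66.1°, so DR runs at 64.5° + (180° − 66.1°) = 178° from the x-axis; with |DR| = 15.4, R = D + 15.4·(cos 178°, sin 178°) = (-2.39, 27.7). DR is perpendicular to RW; with |RW| = 21.5 on the right of DR, W = R + 21.5·(0.0279, 1.00) = (-1.79, 49.2). Then |HW| = |W − H| = 49.2.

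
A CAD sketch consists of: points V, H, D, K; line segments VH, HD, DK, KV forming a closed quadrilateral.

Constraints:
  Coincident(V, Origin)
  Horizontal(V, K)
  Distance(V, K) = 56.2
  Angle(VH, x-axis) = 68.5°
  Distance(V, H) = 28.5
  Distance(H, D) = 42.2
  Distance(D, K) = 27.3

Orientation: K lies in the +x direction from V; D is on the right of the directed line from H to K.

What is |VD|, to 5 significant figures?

32.637

Checks: |VK| = 56.20 ✓; |VH| = 28.50 ✓; |HD| = 42.20 ✓; |DK| = 27.30 ✓.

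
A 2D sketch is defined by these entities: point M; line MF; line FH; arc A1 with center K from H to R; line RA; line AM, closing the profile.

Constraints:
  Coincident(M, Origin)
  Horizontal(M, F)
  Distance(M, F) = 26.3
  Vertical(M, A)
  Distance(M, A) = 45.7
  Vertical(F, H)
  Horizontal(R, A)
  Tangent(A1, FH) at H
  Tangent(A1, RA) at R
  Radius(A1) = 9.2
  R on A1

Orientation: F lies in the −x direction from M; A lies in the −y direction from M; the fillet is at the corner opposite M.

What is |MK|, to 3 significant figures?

40.3

MA is vertical with |MA| = 45.7 and A on the −y side, so A = (0.00, -45.7). The virtual corner opposite M is at (-26.3, -45.7). A1 meets FH tangentially, so KH is at right angles to FH and tangency of A1 to RA means the radius KR is perpendicular to RA, with radius 9.2, so the center K sits 9.2 in from both sides at K = (-17.1, -36.5). Then |MK| = |K − M| = 40.3.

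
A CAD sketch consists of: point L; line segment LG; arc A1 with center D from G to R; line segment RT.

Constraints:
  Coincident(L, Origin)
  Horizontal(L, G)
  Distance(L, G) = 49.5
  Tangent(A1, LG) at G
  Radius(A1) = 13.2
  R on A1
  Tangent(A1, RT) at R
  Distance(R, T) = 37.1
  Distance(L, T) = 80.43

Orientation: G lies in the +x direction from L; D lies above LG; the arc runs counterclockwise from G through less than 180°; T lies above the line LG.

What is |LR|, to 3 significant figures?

64.1

L is at the origin; L and G share the same y with |LG| = 49.5 and G on the +x side, so G = (49.5, 0.00). Tangency of A1 to LG means the radius DG is perpendicular to LG, so D = G + (0, 13.2) = (49.5, 13.2). Since DR ⟂ RT (tangency), |DT| = √(13.2² + 37.1²) = 39.4 regardless of where R sits on A1. So T lies on both circle(L, 80.43) and circle(D, 39.4); the above-LG intersection is T = (62.8, 50.3). R is the foot of the tangent from T: R = (62.7, 13.2).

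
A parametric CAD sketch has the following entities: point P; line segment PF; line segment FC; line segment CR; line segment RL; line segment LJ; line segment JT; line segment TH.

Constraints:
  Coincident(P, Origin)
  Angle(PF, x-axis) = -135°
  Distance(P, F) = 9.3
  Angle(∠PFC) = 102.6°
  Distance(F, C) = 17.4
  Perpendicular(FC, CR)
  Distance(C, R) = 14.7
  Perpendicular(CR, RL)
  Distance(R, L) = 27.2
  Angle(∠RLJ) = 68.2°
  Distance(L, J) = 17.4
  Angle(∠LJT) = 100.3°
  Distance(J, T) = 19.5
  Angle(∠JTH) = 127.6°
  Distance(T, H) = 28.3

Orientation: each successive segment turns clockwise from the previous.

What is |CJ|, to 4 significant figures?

20.79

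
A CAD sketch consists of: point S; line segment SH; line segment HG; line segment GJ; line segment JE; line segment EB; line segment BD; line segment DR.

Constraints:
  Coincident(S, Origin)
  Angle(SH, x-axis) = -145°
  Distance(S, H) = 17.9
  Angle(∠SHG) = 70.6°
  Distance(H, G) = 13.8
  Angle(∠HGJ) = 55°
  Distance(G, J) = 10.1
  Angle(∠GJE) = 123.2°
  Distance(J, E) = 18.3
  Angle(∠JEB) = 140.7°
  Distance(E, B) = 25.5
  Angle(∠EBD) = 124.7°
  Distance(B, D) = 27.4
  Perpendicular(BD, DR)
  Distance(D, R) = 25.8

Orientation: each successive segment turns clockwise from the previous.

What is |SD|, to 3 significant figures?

62.3

S is at the origin; SH runs at -145.0° with length 17.9, so H = (-14.7, -10.3). ∠SHG = 70.6° gives HG at 106° from the x-axis; with |HG| = 13.8, G = (-18.4, 3.02). ∠HGJ = 55.0° gives GJ at -19.4° from the x-axis; with |GJ| = 10.1, J = (-8.85, -0.330). ∠GJE = 123.2° gives JE at -76.2° from the x-axis; with |JE| = 18.3, E = (-4.48, -18.1). ∠JEB = 140.7° gives EB at -115° from the x-axis; with |EB| = 25.5, B = (-15.5, -41.1). ∠EBD = 124.7° gives BD at -171° from the x-axis; with |BD| = 27.4, D = (-42.5, -45.5). Then |SD| = |D − S| = 62.3.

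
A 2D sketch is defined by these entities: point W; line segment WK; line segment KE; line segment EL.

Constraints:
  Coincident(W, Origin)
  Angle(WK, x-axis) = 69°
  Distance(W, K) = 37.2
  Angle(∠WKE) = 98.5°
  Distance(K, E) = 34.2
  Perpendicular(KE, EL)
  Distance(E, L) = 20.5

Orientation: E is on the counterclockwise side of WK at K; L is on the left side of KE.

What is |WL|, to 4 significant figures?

42.91

W is at the origin; WK runs at 69.0° with length 37.2, so K = 37.2·(cos 69.0°, sin 69.0°) = (13.33, 34.73). ∠WKE = 98.5°, so KE runs at 69.0° + (180° − 98.5°) = 150.5° from the x-axis; with |KE| = 34.2, E = K + 34.2·(cos 150.5°, sin 150.5°) = (-16.43, 51.57). The perpendicularity gives EL at right angles to KE; with |EL| = 20.5 on the left of KE, L = E + 20.5·(-0.4924, -0.8704) = (-26.53, 33.73). Then |WL| = |L − W| = 42.91.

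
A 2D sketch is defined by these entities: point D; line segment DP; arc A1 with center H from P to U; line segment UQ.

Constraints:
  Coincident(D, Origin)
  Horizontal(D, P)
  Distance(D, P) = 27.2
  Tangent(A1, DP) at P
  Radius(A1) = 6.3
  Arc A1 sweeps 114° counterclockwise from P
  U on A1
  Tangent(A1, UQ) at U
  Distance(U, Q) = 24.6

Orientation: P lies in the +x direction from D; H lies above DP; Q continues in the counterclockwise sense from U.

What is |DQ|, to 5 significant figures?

38.841

D is at the origin; D and P share the same y with |DP| = 27.2 and P on the +x side, so P = (27.200, 0.0000). Tangency of A1 to DP means the radius HP is perpendicular to DP, so H = P + (0, 6.3) = (27.200, 6.3000). On A1, P sits at bearing -90° from H; a 114° counterclockwise sweep puts U at bearing 24°, so U = H + 6.3·(cos 24°, sin 24°) = (32.955, 8.8624). A1 meets UQ tangentially, so HU is at right angles to UQ, so UQ runs along (−sin 24°, cos 24°); with |UQ| = 24.6, Q = (22.950, 31.336). Then |DQ| = |Q − D| = 38.841.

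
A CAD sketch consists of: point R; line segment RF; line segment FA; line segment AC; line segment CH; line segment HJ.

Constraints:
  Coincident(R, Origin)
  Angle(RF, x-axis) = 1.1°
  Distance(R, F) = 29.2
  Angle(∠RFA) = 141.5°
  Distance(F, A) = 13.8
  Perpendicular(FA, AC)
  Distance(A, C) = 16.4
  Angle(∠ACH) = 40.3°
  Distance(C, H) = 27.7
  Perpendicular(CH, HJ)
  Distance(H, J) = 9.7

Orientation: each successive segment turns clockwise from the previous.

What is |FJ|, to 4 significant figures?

11.48

R is at the origin; RF runs at 1.1° with length 29.2, so F = (29.19, 0.5606). ∠RFA = 141.5° gives FA at -37.40° from the x-axis; with |FA| = 13.8, A = (40.16, -7.821). FA ⟂ AC, so AC runs at -127.4°; with |AC| = 16.4, C = (30.20, -20.85). ∠ACH = 40.3° gives CH at 92.90° from the x-axis; with |CH| = 27.7, H = (28.80, 6.815). The perpendicularity gives HJ at right angles to CH, so HJ runs at 2.900°; with |HJ| = 9.7, J = (38.48, 7.306). Then |FJ| = |J − F| = 11.48.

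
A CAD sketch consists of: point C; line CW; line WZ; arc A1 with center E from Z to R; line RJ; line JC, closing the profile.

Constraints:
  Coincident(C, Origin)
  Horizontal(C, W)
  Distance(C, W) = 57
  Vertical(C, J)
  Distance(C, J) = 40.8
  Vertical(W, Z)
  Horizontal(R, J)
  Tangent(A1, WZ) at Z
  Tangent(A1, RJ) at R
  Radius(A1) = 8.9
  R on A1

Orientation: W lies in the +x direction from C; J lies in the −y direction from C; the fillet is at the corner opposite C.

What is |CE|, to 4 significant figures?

57.72

C is at the origin; C and W share the same y with |CW| = 57.0 and W on the +x side, so W = (57.00, 0.000). C and J share the same x with |CJ| = 40.8 and J on the −y side, so J = (0.000, -40.80). The virtual corner opposite C is at (57.00, -40.80). Tangency of A1 to WZ means the radius EZ is perpendicular to WZ and A1 meets RJ tangentially, so ER is at right angles to RJ, with radius 8.9, so the center E sits 8.9 in from both sides at E = (48.10, -31.90). Then |CE| = |E − C| = 57.72.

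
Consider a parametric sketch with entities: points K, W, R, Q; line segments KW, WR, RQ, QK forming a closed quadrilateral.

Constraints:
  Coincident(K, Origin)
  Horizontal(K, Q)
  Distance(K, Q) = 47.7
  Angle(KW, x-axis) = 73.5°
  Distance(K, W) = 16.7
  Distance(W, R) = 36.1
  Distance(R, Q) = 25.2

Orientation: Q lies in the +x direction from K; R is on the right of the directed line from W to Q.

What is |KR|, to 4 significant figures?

29.23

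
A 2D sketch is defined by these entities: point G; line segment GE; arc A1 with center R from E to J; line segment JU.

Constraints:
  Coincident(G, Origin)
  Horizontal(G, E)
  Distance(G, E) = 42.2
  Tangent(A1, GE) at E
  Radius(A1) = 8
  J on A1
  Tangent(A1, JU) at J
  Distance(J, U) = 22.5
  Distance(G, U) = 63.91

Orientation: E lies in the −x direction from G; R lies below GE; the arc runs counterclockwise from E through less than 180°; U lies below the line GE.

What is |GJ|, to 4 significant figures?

49.72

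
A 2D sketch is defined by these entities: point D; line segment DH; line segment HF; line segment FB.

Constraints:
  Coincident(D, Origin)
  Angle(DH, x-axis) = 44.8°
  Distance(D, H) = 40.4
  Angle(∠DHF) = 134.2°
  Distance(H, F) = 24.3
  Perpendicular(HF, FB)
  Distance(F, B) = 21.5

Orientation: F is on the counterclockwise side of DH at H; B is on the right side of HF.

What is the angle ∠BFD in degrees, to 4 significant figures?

118.9°

D is at the origin; DH runs at 44.8° with length 40.4, so H = 40.4·(cos 44.8°, sin 44.8°) = (28.67, 28.47). ∠DHF = 134.2°, so HF runs at 44.8° + (180° − 134.2°) = 90.60° from the x-axis; with |HF| = 24.3, F = H + 24.3·(cos 90.60°, sin 90.60°) = (28.41, 52.77). HF ⟂ FB; with |FB| = 21.5 on the right of HF, B = F + 21.5·(0.9999, 0.01047) = (49.91, 52.99). Then cos ∠BFD = FB·FD / (|FB||FD|), giving 118.9°.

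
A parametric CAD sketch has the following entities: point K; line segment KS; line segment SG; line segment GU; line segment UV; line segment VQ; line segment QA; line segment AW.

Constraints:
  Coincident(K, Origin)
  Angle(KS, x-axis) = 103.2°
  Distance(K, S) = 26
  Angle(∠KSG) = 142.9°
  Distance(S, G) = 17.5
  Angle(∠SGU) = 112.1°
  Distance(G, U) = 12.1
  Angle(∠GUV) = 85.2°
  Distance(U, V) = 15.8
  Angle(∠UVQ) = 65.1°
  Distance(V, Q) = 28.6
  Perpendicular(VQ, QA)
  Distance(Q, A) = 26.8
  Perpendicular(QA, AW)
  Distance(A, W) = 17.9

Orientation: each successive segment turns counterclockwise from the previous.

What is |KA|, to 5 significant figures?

63.040

K is at the origin; KS runs at 103.2° with length 26.0, so S = (-5.9371, 25.313). ∠KSG = 142.9° gives SG at 140.30° from the x-axis; with |SG| = 17.5, G = (-19.402, 36.491). ∠SGU = 112.1° gives GU at -151.80° from the x-axis; with |GU| = 12.1, U = (-30.065, 30.774). ∠GUV = 85.2° gives UV at -57.000° from the x-axis; with |UV| = 15.8, V = (-21.460, 17.523). ∠UVQ = 65.1° gives VQ at 57.900° from the x-axis; with |VQ| = 28.6, Q = (-6.2621, 41.750). VQ is perpendicular to QA, so QA runs at 147.90°; with |QA| = 26.8, A = (-28.965, 55.992). Then |KA| = |A − K| = 63.040.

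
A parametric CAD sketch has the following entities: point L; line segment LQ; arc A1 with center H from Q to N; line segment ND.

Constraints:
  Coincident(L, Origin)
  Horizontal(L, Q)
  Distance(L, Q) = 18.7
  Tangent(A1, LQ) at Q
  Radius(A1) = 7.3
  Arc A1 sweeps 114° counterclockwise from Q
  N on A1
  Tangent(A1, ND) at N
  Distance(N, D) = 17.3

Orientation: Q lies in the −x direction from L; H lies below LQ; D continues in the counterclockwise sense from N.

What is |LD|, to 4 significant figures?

31.87

L is at the origin; LQ is horizontal with |LQ| = 18.7 and Q on the −x side, so Q = (-18.70, 0.000). Since A1 is tangent to LQ there, HQ ⟂ LQ, so H = Q + (0, -7.3) = (-18.70, -7.300). On A1, Q sits at bearing 90° from H; a 114° counterclockwise sweep puts N at bearing 204°, so N = H + 7.3·(cos 204°, sin 204°) = (-25.37, -10.27). Since A1 is tangent to ND there, HN ⟂ ND, so ND runs along (−sin 204°, cos 204°); with |ND| = 17.3, D = (-18.33, -26.07). Then |LD| = |D − L| = 31.87.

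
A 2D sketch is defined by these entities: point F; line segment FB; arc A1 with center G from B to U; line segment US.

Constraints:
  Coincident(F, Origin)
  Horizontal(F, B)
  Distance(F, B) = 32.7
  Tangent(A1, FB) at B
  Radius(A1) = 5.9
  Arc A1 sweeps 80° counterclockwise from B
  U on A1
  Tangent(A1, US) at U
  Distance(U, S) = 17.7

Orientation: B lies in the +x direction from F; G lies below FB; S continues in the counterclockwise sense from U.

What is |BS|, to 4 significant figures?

24.01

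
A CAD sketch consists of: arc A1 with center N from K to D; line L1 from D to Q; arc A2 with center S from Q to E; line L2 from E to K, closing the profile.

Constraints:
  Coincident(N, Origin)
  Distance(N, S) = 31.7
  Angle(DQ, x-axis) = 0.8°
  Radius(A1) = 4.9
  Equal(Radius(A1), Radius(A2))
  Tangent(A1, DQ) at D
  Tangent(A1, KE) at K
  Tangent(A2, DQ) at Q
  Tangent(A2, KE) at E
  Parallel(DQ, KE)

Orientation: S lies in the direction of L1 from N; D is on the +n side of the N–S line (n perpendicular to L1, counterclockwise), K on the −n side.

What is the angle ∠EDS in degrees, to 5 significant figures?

8.3920°

Tangency of A1 to both parallel lines with radius 4.9 puts D and K at N ± 4.9·n: D = (-0.068415, 4.8995), K = (0.068415, -4.8995). Equal radii place Q and E the same way about S: Q = S + 4.9·n = (31.628, 5.3421), E = S − 4.9·n = (31.765, -4.4569). Then cos ∠EDS = DE·DS / (|DE||DS|), giving 8.3920°.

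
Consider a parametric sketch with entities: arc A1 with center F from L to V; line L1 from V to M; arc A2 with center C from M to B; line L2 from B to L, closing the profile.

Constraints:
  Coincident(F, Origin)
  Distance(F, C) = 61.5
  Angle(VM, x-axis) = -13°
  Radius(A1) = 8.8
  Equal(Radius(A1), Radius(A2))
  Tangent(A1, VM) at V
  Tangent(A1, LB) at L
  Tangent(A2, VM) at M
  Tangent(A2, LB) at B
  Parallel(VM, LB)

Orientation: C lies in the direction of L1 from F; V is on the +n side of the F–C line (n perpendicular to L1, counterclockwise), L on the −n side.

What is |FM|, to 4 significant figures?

62.13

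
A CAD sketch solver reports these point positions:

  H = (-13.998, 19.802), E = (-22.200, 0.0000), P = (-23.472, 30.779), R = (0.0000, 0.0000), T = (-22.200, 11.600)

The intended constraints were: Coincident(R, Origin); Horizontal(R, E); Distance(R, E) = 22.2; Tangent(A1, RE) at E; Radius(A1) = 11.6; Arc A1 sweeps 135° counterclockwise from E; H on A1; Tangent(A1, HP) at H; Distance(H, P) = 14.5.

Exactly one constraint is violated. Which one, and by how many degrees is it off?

Tangent(A1, HP) at H — off by 4.20°.

R = (0.00, 0.00) ✓; R.y = 0.00, E.y = 0.00 ✓; |RE| = 22.20 ✓; ∠(TE, ER) = 90.00° ✓; |TE| = 11.60 ✓; bearing(T→H) − bearing(T→E) = 135.0° ✓; |TH| = 11.60 ✓; ∠(TH, HP) = 94.20° ✗; |HP| = 14.50 ✓.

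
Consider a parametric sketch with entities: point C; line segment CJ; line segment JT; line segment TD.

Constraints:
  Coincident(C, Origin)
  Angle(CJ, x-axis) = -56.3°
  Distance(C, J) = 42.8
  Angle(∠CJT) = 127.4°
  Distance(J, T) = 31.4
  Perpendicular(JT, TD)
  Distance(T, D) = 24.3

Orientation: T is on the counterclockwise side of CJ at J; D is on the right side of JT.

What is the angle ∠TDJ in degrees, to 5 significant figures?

52.264°

∠CJT = 127.4°, so JT runs at -56.3° + (180° − 127.4°) = -3.7000° from the x-axis; with |JT| = 31.4, T = J + 31.4·(cos -3.7000°, sin -3.7000°) = (55.082, -37.634). JT ⟂ TD; with |TD| = 24.3 on the right of JT, D = T + 24.3·(-0.064532, -0.99792) = (53.514, -61.883). Then cos ∠TDJ = DT·DJ / (|DT||DJ|), giving 52.264°.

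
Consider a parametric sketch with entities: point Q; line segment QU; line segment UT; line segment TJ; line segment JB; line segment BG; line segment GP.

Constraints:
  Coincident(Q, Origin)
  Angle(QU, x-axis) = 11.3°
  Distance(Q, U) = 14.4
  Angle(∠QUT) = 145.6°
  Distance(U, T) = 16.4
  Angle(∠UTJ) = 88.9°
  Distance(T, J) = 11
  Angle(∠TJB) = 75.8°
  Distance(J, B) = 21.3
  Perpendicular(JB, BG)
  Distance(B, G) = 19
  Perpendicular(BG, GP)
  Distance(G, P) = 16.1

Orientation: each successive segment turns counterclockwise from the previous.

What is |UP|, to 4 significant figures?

18.38

JB ⟂ BG, so BG runs at -29.00°; with |BG| = 19.0, G = (23.85, -5.752). BG is perpendicular to GP, so GP runs at 61.00°; with |GP| = 16.1, P = (31.65, 8.330). Then |UP| = |P − U| = 18.38.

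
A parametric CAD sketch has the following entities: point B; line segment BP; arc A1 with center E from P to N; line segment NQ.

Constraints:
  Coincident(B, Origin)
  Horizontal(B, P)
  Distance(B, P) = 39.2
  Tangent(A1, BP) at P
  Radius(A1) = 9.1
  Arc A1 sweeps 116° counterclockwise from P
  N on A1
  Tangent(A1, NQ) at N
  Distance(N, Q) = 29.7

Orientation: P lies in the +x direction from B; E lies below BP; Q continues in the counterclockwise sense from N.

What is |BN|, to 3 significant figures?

33.7

B is at the origin; BP is horizontal with |BP| = 39.2 and P on the +x side, so P = (39.2, 0.00). Tangency of A1 to BP means the radius EP is perpendicular to BP, so E = P + (0, -9.1) = (39.2, -9.10). On A1, P sits at bearing 90° from E; a 116° counterclockwise sweep puts N at bearing 206°, so N = E + 9.1·(cos 206°, sin 206°) = (31.0, -13.1). Then |BN| = |N − B| = 33.7.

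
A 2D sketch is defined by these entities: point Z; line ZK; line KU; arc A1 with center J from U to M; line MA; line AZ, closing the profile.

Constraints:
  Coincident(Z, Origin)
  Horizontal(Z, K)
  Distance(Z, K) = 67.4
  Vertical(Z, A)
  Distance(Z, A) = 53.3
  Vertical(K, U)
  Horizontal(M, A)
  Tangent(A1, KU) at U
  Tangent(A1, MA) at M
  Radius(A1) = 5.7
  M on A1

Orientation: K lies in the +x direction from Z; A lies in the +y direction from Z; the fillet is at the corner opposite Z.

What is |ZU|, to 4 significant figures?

82.51

Z is at the origin; Z and K share the same y with |ZK| = 67.4 and K on the +x side, so K = (67.40, 0.000). Z and A share the same x with |ZA| = 53.3 and A on the +y side, so A = (0.000, 53.30). The virtual corner opposite Z is at (67.40, 53.30). A1 meets KU tangentially, so JU is at right angles to KU and since A1 is tangent to MA there, JM ⟂ MA, with radius 5.7, so the center J sits 5.7 in from both sides at J = (61.70, 47.60). That places the tangent points at U = (67.40, 47.60) on KU and M = (61.70, 53.30) on MA. Then |ZU| = |U − Z| = 82.51.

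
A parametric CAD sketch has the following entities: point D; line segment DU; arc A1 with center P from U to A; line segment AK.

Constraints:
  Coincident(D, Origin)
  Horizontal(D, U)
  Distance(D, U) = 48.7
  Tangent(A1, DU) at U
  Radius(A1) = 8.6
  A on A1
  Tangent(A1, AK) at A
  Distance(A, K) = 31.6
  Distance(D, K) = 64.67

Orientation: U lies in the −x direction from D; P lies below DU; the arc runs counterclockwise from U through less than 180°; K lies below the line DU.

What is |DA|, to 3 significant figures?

58.0

D is at the origin; DU is horizontal with |DU| = 48.7 and U on the −x side, so U = (-48.7, 0.00). A1 meets DU tangentially, so PU is at right angles to DU, so P = U + (0, -8.6) = (-48.7, -8.60). Since PA ⟂ AK (tangency), |PK| = √(8.6² + 31.6²) = 32.7 regardless of where A sits on A1. So K lies on both circle(D, 64.67) and circle(P, 32.7); the below-DU intersection is K = (-49.7, -41.3). A is the foot of the tangent from K: A = (-57.1, -10.6).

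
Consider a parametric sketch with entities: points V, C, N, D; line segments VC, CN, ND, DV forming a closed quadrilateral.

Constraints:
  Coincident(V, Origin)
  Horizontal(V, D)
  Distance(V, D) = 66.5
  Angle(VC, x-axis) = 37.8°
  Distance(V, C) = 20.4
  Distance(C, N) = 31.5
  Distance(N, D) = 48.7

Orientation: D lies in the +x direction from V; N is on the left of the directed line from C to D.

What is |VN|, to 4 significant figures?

51.50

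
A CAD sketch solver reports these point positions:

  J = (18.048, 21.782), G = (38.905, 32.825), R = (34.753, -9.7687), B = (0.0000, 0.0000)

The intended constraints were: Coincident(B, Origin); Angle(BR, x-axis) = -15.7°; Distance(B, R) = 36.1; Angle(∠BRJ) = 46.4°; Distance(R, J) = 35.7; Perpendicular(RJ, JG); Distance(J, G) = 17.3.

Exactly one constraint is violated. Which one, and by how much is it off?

Distance(J, G) = 17.3 — off by 6.30.

B = (0.00, 0.00) ✓; BR at -15.70° ✓; |BR| = 36.10 ✓; ∠BRJ = 46.40° ✓; |RJ| = 35.70 ✓; ∠(RJ, JG) = 90.00° ✓; |JG| = 23.60 ✗.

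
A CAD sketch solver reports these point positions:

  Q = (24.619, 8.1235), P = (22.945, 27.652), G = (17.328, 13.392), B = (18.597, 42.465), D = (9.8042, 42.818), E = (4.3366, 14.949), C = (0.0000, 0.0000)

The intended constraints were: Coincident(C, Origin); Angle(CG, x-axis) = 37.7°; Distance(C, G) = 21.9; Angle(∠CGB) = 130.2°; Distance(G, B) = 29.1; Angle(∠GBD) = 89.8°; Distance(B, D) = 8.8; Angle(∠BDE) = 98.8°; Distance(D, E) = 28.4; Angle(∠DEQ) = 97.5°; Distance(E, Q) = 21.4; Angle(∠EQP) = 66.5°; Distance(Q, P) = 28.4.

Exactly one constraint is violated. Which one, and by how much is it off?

Distance(Q, P) = 28.4 — off by 8.80.

C = (0.00, 0.00) ✓; CG at 37.70° ✓; |CG| = 21.90 ✓; ∠CGB = 130.2° ✓; |GB| = 29.10 ✓; ∠GBD = 89.80° ✓; |BD| = 8.800 ✓; ∠BDE = 98.80° ✓; |DE| = 28.40 ✓; ∠DEQ = 97.50° ✓; |EQ| = 21.40 ✓; ∠EQP = 66.50° ✓; |QP| = 19.60 ✗.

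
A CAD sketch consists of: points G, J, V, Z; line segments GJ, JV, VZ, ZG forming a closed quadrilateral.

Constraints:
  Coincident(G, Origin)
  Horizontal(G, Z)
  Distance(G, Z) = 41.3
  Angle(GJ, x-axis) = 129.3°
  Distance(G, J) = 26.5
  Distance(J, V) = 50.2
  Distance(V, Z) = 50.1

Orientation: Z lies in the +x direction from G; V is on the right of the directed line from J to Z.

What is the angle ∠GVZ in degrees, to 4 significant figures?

55.48°

Checks: |JV| = 50.20 ✓; |VZ| = 50.10 ✓.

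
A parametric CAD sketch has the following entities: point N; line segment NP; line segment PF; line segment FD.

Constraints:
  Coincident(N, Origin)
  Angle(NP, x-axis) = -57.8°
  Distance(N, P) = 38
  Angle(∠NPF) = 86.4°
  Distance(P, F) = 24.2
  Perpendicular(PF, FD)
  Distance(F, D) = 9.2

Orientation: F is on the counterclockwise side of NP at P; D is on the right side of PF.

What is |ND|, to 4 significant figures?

51.93

∠NPF = 86.4°, so PF runs at -57.8° + (180° − 86.4°) = 35.80° from the x-axis; with |PF| = 24.2, F = P + 24.2·(cos 35.80°, sin 35.80°) = (39.88, -18.00). PF is perpendicular to FD; with |FD| = 9.2 on the right of PF, D = F + 9.2·(0.5850, -0.8111) = (45.26, -25.46). Then |ND| = |D − N| = 51.93.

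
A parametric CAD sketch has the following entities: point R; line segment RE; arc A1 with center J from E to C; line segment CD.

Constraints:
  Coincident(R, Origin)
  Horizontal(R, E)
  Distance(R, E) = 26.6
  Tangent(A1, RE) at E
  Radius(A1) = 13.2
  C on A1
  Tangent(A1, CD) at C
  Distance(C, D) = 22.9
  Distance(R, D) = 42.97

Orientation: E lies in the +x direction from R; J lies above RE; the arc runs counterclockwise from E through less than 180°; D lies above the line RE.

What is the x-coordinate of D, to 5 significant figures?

19.032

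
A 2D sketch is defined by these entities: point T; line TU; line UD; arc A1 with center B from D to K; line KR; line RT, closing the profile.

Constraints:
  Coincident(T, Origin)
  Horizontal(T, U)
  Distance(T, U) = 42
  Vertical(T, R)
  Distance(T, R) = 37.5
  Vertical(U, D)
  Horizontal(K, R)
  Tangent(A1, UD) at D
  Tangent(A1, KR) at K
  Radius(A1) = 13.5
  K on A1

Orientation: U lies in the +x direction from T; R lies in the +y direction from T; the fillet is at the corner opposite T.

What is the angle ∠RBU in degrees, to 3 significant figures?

145°

T and R share the same x with |TR| = 37.5 and R on the +y side, so R = (0.00, 37.5). The virtual corner opposite T is at (42.0, 37.5). The tangent condition forces BD to be normal to UD and since A1 is tangent to KR there, BK ⟂ KR, with radius 13.5, so the center B sits 13.5 in from both sides at B = (28.5, 24.0). Then cos ∠RBU = BR·BU / (|BR||BU|), giving 145°.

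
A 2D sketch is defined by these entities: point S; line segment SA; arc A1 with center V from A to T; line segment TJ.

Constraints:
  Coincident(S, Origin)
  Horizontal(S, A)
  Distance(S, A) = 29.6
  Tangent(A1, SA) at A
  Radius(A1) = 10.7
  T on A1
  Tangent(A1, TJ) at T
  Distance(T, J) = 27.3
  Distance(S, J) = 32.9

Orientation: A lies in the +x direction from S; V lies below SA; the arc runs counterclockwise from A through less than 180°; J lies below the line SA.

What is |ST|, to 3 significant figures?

20.8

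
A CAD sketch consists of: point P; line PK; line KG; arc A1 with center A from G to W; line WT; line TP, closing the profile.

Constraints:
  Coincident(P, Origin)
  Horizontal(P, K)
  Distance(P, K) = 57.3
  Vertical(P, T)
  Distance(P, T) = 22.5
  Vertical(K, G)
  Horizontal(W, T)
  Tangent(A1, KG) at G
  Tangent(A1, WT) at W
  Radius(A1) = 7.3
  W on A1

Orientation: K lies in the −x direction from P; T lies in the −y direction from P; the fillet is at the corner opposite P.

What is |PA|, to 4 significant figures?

52.26

P is at the origin; PK is horizontal with |PK| = 57.3 and K on the −x side, so K = (-57.30, 0.000). PT is vertical with |PT| = 22.5 and T on the −y side, so T = (0.000, -22.50). The virtual corner opposite P is at (-57.30, -22.50). A1 meets KG tangentially, so AG is at right angles to KG and since A1 is tangent to WT there, AW ⟂ WT, with radius 7.3, so the center A sits 7.3 in from both sides at A = (-50.00, -15.20). Then |PA| = |A − P| = 52.26.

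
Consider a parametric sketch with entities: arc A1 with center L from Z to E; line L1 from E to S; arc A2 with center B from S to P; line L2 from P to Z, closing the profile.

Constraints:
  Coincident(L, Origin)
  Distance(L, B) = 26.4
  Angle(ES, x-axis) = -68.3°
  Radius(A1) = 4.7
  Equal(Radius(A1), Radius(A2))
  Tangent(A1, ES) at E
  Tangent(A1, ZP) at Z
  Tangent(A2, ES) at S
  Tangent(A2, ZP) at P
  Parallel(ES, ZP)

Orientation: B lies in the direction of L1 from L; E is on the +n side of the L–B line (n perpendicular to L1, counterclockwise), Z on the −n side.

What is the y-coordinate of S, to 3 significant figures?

-22.8

The slot axis is L1's direction at -68.3°, so u = (cos -68.3°, sin -68.3°) = (0.370, -0.929) and n = (−sin -68.3°, cos -68.3°) = (0.929, 0.370). L is at the origin and B lies 26.4 along u from L, so B = 26.4·u = (9.76, -24.5). Tangency of A1 to both parallel lines with radius 4.7 puts E and Z at L ± 4.7·n: E = (4.37, 1.74), Z = (-4.37, -1.74). Equal radii place S and P the same way about B: S = B + 4.7·n = (14.1, -22.8), P = B − 4.7·n = (5.39, -26.3). So S.y = -22.8.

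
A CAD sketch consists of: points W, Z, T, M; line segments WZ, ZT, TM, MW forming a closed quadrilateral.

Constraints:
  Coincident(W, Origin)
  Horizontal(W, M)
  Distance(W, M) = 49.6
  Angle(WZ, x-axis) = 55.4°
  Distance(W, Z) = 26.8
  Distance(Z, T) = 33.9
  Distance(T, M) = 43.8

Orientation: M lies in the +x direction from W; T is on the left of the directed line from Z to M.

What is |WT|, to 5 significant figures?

60.040

W is at the origin; W and M share the same y with |WM| = 49.6 and M in +x, so M = (49.6, 0). WZ runs at 55.4° with |WZ| = 26.8, so Z = (15.218, 22.060). T is determined by |ZT| = 33.9 and |TM| = 43.8 together: it lies at the intersection of circle(Z, 33.9) and circle(M, 43.8). With |ZM| = 40.850, the foot of the radical line on ZM is 11.010 from Z and the perpendicular offset is √(33.9² − 11.010²) = 32.062. Taking the left-of-ZM solution: T = (41.799, 43.100).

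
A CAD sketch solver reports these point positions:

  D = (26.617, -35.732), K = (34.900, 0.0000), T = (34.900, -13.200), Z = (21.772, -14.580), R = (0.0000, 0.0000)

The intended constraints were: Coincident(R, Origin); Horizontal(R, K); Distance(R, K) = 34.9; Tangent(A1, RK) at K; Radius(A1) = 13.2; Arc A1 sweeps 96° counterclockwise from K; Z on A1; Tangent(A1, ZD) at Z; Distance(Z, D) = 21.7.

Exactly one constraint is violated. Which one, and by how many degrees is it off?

Tangent(A1, ZD) at Z — off by 6.90°.

R = (0.00, 0.00) ✓; R.y = 0.00, K.y = 0.00 ✓; |RK| = 34.90 ✓; ∠(TK, KR) = 90.00° ✓; |TK| = 13.20 ✓; bearing(T→Z) − bearing(T→K) = 96.00° ✓; |TZ| = 13.20 ✓; ∠(TZ, ZD) = 83.10° ✗; |ZD| = 21.70 ✓.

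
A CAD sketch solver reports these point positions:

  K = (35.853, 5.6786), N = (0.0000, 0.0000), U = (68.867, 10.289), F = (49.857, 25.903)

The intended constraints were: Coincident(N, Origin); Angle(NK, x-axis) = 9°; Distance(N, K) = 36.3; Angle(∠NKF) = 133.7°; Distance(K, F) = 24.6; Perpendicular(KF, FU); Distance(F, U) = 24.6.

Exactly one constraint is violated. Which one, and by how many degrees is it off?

Perpendicular(KF, FU) — off by 4.70°.

N = (0.00, 0.00) ✓; NK at 9.000° ✓; |NK| = 36.30 ✓; ∠NKF = 133.7° ✓; |KF| = 24.60 ✓; ∠(KF, FU) = 94.70° ✗; |FU| = 24.60 ✓.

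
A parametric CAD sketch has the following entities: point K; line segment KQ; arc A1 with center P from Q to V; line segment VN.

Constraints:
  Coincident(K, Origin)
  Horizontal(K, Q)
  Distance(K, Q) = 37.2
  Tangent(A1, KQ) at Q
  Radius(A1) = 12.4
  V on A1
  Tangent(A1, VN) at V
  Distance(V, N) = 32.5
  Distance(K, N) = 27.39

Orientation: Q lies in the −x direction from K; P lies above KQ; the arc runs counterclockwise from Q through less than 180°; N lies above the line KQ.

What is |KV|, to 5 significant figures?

28.613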